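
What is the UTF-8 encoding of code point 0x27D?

U+027D = 0x27D = 637 decimal. In range U+0080–U+07FF → 2-byte form: 110xxxxx 10xxxxxx.
Binary (11 bits): 01001111101.
Split 5+6: 01001 | 111101.
Byte 1: 11001001 = 0xC9.
Byte 2: 10111101 = 0xBD.

C9 BD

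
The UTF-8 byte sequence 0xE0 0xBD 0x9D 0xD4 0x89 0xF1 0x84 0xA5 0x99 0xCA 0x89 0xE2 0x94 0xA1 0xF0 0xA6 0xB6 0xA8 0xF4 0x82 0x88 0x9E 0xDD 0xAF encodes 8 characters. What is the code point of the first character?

Offset 0: leading byte 0xE0 = 11100000 → 3-byte char #1 = E0 BD 9D.
Leading byte 0xE0 = 11100000 matches 1110xxxx → 3-byte sequence.
Byte 1: 0xE0 = 11100000, payload 0000 (4 bits).
Byte 2: 0xBD = 10111101 (10xxxxxx ✓), payload 111101.
Byte 3: 0x9D = 10011101 (10xxxxxx ✓), payload 011101.
Concatenate: 0000111101011101 = 0xF5D (16 bits → U+0F5D).

U+0F5D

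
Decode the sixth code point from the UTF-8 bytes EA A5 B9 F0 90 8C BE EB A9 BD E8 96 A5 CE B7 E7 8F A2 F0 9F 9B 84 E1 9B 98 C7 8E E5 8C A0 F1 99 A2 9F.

U+73E2

Offset 0: leading byte 0xEA = 11101010 → 3-byte char #1 = EA A5 B9.
Offset 3: leading byte 0xF0 = 11110000 → 4-byte char #2 = F0 90 8C BE.
Offset 7: leading byte 0xEB = 11101011 → 3-byte char #3 = EB A9 BD.
Offset 10: leading byte 0xE8 = 11101000 → 3-byte char #4 = E8 96 A5.
Offset 13: leading byte 0xCE = 11001110 → 2-byte char #5 = CE B7.
Offset 15: leading byte 0xE7 = 11100111 → 3-byte char #6 = E7 8F A2.
Leading byte 0xE7 = 11100111 matches 1110xxxx → 3-byte sequence.
Byte 1: 0xE7 = 11100111, payload 0111 (4 bits).
Byte 2: 0x8F = 10001111 (10xxxxxx ✓), payload 001111.
Byte 3: 0xA2 = 10100010 (10xxxxxx ✓), payload 100010.
Concatenate: 0111001111100010 = 0x73E2 (16 bits → U+73E2).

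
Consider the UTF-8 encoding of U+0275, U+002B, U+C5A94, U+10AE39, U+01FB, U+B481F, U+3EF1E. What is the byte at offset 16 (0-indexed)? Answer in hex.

0x9F

U+0275 → 2-byte form C9 B5 at offsets 0–1.
U+002B → 1-byte form 2B at offsets 2–2.
U+C5A94 → 4-byte form F3 85 AA 94 at offsets 3–6.
U+10AE39 → 4-byte form F4 8A B8 B9 at offsets 7–10.
U+01FB → 2-byte form C7 BB at offsets 11–12.
U+B481F → 4-byte form F2 B4 A0 9F at offsets 13–16.
Offset 16 falls in char 6's range; it's byte 4 of F2 B4 A0 9F = 0x9F.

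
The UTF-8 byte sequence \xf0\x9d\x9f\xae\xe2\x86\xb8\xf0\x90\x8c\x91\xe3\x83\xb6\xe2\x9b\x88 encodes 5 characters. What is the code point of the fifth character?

U+26C8

Offset 0: leading byte 0xF0 = 11110000 → 4-byte char #1 = F0 9D 9F AE.
Offset 4: leading byte 0xE2 = 11100010 → 3-byte char #2 = E2 86 B8.
Offset 7: leading byte 0xF0 = 11110000 → 4-byte char #3 = F0 90 8C 91.
Offset 11: leading byte 0xE3 = 11100011 → 3-byte char #4 = E3 83 B6.
Offset 14: leading byte 0xE2 = 11100010 → 3-byte char #5 = E2 9B 88.
Leading byte 0xE2 = 11100010 matches 1110xxxx → 3-byte sequence.
Byte 1: 0xE2 = 11100010, payload 0010 (4 bits).
Byte 2: 0x9B = 10011011 (10xxxxxx ✓), payload 011011.
Byte 3: 0x88 = 10001000 (10xxxxxx ✓), payload 001000.
Concatenate: 0010011011001000 = 0x26C8 (16 bits → U+26C8).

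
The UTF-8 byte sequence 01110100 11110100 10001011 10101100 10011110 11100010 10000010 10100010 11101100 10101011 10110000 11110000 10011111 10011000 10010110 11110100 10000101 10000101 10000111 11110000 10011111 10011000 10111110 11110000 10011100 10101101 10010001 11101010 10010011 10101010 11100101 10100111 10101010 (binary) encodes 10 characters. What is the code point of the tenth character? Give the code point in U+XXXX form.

Offset 0: leading byte 0x74 = 01110100 → 1-byte char #1 = 74.
Offset 1: leading byte 0xF4 = 11110100 → 4-byte char #2 = F4 8B AC 9E.
Offset 5: leading byte 0xE2 = 11100010 → 3-byte char #3 = E2 82 A2.
Offset 8: leading byte 0xEC = 11101100 → 3-byte char #4 = EC AB B0.
Offset 11: leading byte 0xF0 = 11110000 → 4-byte char #5 = F0 9F 98 96.
Offset 15: leading byte 0xF4 = 11110100 → 4-byte char #6 = F4 85 85 87.
Offset 19: leading byte 0xF0 = 11110000 → 4-byte char #7 = F0 9F 98 BE.
Offset 23: leading byte 0xF0 = 11110000 → 4-byte char #8 = F0 9C AD 91.
Offset 27: leading byte 0xEA = 11101010 → 3-byte char #9 = EA 93 AA.
Offset 30: leading byte 0xE5 = 11100101 → 3-byte char #10 = E5 A7 AA.
Leading byte 0xE5 = 11100101 matches 1110xxxx → 3-byte sequence.
Byte 1: 0xE5 = 11100101, payload 0101 (4 bits).
Byte 2: 0xA7 = 10100111 (10xxxxxx ✓), payload 100111.
Byte 3: 0xAA = 10101010 (10xxxxxx ✓), payload 101010.
Concatenate: 0101100111101010 = 0x59EA (16 bits → U+59EA).

U+59EA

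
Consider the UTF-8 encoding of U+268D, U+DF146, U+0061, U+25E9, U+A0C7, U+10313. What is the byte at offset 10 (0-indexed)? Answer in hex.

U+268D → 3-byte form E2 9A 8D at offsets 0–2.
U+DF146 → 4-byte form F3 9F 85 86 at offsets 3–6.
U+0061 → 1-byte form 61 at offsets 7–7.
U+25E9 → 3-byte form E2 97 A9 at offsets 8–10.
Offset 10 falls in char 4's range; it's byte 3 of E2 97 A9 = 0xA9.

0xA9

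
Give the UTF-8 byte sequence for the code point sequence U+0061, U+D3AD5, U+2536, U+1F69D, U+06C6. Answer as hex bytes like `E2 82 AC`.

U+0061: 1-byte form → 61.
U+D3AD5: 4-byte form → F3 93 AB 95.
U+2536: 3-byte form → E2 94 B6.
U+1F69D: 4-byte form → F0 9F 9A 9D.
U+06C6: 2-byte form → DB 86.
Concatenated (14 bytes): 61 F3 93 AB 95 E2 94 B6 F0 9F 9A 9D DB 86.

61 F3 93 AB 95 E2 94 B6 F0 9F 9A 9D DB 86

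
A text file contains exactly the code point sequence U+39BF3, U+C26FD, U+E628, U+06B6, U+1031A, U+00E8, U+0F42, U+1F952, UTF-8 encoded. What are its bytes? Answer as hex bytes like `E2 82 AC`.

U+39BF3: 4-byte form → F0 B9 AF B3.
U+C26FD: 4-byte form → F3 82 9B BD.
U+E628: 3-byte form → EE 98 A8.
U+06B6: 2-byte form → DA B6.
U+1031A: 4-byte form → F0 90 8C 9A.
U+00E8: 2-byte form → C3 A8.
U+0F42: 3-byte form → E0 BD 82.
U+1F952: 4-byte form → F0 9F A5 92.
Concatenated (26 bytes): F0 B9 AF B3 F3 82 9B BD EE 98 A8 DA B6 F0 90 8C 9A C3 A8 E0 BD 82 F0 9F A5 92.

F0 B9 AF B3 F3 82 9B BD EE 98 A8 DA B6 F0 90 8C 9A C3 A8 E0 BD 82 F0 9F A5 92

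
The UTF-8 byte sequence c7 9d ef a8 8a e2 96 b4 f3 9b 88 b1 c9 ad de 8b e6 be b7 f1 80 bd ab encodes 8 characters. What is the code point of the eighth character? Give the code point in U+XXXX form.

Offset 0: leading byte 0xC7 = 11000111 → 2-byte char #1 = C7 9D.
Offset 2: leading byte 0xEF = 11101111 → 3-byte char #2 = EF A8 8A.
Offset 5: leading byte 0xE2 = 11100010 → 3-byte char #3 = E2 96 B4.
Offset 8: leading byte 0xF3 = 11110011 → 4-byte char #4 = F3 9B 88 B1.
Offset 12: leading byte 0xC9 = 11001001 → 2-byte char #5 = C9 AD.
Offset 14: leading byte 0xDE = 11011110 → 2-byte char #6 = DE 8B.
Offset 16: leading byte 0xE6 = 11100110 → 3-byte char #7 = E6 BE B7.
Offset 19: leading byte 0xF1 = 11110001 → 4-byte char #8 = F1 80 BD AB.
Leading byte 0xF1 = 11110001 matches 11110xxx → 4-byte sequence.
Byte 1: 0xF1 = 11110001, payload 001 (3 bits).
Byte 2: 0x80 = 10000000 (10xxxxxx ✓), payload 000000.
Byte 3: 0xBD = 10111101 (10xxxxxx ✓), payload 111101.
Byte 4: 0xAB = 10101011 (10xxxxxx ✓), payload 101011.
Concatenate: 001000000111101101011 = 0x40F6B (21 bits → U+40F6B).

U+40F6B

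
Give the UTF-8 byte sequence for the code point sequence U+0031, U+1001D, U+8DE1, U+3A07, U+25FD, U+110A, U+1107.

31 F0 90 80 9D E8 B7 A1 E3 A8 87 E2 97 BD E1 84 8A E1 84 87

U+0031: 1-byte form → 31.
U+1001D: 4-byte form → F0 90 80 9D.
U+8DE1: 3-byte form → E8 B7 A1.
U+3A07: 3-byte form → E3 A8 87.
U+25FD: 3-byte form → E2 97 BD.
U+110A: 3-byte form → E1 84 8A.
U+1107: 3-byte form → E1 84 87.
Concatenated (20 bytes): 31 F0 90 80 9D E8 B7 A1 E3 A8 87 E2 97 BD E1 84 8A E1 84 87.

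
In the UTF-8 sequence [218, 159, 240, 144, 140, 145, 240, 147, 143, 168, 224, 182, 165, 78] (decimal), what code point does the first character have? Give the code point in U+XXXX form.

Offset 0: leading byte 0xDA = 11011010 → 2-byte char #1 = DA 9F.
Leading byte 0xDA = 11011010 matches 110xxxxx → 2-byte sequence.
Byte 1: 0xDA = 11011010, payload 11010 (5 bits).
Byte 2: 0x9F = 10011111 (10xxxxxx ✓), payload 011111.
Concatenate: 11010011111 = 0x69F (11 bits → U+069F).

U+069F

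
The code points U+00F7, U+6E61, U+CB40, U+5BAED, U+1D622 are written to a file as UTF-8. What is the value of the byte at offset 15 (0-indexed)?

0xA2

U+00F7 → 2-byte form C3 B7 at offsets 0–1.
U+6E61 → 3-byte form E6 B9 A1 at offsets 2–4.
U+CB40 → 3-byte form EC AD 80 at offsets 5–7.
U+5BAED → 4-byte form F1 9B AB AD at offsets 8–11.
U+1D622 → 4-byte form F0 9D 98 A2 at offsets 12–15.
Offset 15 falls in char 5's range; it's byte 4 of F0 9D 98 A2 = 0xA2.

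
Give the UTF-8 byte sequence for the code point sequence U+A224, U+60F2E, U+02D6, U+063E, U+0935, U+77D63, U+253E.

EA 88 A4 F1 A0 BC AE CB 96 D8 BE E0 A4 B5 F1 B7 B5 A3 E2 94 BE

U+A224: 3-byte form → EA 88 A4.
U+60F2E: 4-byte form → F1 A0 BC AE.
U+02D6: 2-byte form → CB 96.
U+063E: 2-byte form → D8 BE.
U+0935: 3-byte form → E0 A4 B5.
U+77D63: 4-byte form → F1 B7 B5 A3.
U+253E: 3-byte form → E2 94 BE.
Concatenated (21 bytes): EA 88 A4 F1 A0 BC AE CB 96 D8 BE E0 A4 B5 F1 B7 B5 A3 E2 94 BE.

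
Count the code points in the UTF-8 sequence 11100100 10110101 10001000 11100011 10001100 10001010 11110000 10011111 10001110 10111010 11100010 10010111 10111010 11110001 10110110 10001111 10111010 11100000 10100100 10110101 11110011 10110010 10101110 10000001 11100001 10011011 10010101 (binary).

Byte at offset 0: 0xE4 = 11100100 → 3-byte char (#1). Advance 3.
Byte at offset 3: 0xE3 = 11100011 → 3-byte char (#2). Advance 3.
Byte at offset 6: 0xF0 = 11110000 → 4-byte char (#3). Advance 4.
Byte at offset 10: 0xE2 = 11100010 → 3-byte char (#4). Advance 3.
Byte at offset 13: 0xF1 = 11110001 → 4-byte char (#5). Advance 4.
Byte at offset 17: 0xE0 = 11100000 → 3-byte char (#6). Advance 3.
Byte at offset 20: 0xF3 = 11110011 → 4-byte char (#7). Advance 4.
Byte at offset 24: 0xE1 = 11100001 → 3-byte char (#8). Advance 3.
Reached end at offset 27 after 8 code points.

8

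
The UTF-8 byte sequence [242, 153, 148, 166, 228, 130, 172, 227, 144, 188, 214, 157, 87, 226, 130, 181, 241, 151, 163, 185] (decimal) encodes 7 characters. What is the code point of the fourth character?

U+059D

Offset 0: leading byte 0xF2 = 11110010 → 4-byte char #1 = F2 99 94 A6.
Offset 4: leading byte 0xE4 = 11100100 → 3-byte char #2 = E4 82 AC.
Offset 7: leading byte 0xE3 = 11100011 → 3-byte char #3 = E3 90 BC.
Offset 10: leading byte 0xD6 = 11010110 → 2-byte char #4 = D6 9D.
Leading byte 0xD6 = 11010110 matches 110xxxxx → 2-byte sequence.
Byte 1: 0xD6 = 11010110, payload 10110 (5 bits).
Byte 2: 0x9D = 10011101 (10xxxxxx ✓), payload 011101.
Concatenate: 10110011101 = 0x59D (11 bits → U+059D).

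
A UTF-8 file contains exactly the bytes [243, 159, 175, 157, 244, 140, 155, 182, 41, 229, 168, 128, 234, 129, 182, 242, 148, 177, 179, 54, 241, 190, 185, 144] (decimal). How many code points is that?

Byte at offset 0: 0xF3 = 11110011 → 4-byte char (#1). Advance 4.
Byte at offset 4: 0xF4 = 11110100 → 4-byte char (#2). Advance 4.
Byte at offset 8: 0x29 = 00101001 → 1-byte char (#3). Advance 1.
Byte at offset 9: 0xE5 = 11100101 → 3-byte char (#4). Advance 3.
Byte at offset 12: 0xEA = 11101010 → 3-byte char (#5). Advance 3.
Byte at offset 15: 0xF2 = 11110010 → 4-byte char (#6). Advance 4.
Byte at offset 19: 0x36 = 00110110 → 1-byte char (#7). Advance 1.
Byte at offset 20: 0xF1 = 11110001 → 4-byte char (#8). Advance 4.
Reached end at offset 24 after 8 code points.

8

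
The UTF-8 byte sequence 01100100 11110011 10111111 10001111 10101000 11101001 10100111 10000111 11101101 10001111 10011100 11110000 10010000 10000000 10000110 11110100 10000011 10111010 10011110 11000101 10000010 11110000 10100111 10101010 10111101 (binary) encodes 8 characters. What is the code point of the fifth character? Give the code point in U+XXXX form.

U+10006

Offset 0: leading byte 0x64 = 01100100 → 1-byte char #1 = 64.
Offset 1: leading byte 0xF3 = 11110011 → 4-byte char #2 = F3 BF 8F A8.
Offset 5: leading byte 0xE9 = 11101001 → 3-byte char #3 = E9 A7 87.
Offset 8: leading byte 0xED = 11101101 → 3-byte char #4 = ED 8F 9C.
Offset 11: leading byte 0xF0 = 11110000 → 4-byte char #5 = F0 90 80 86.
Leading byte 0xF0 = 11110000 matches 11110xxx → 4-byte sequence.
Byte 1: 0xF0 = 11110000, payload 000 (3 bits).
Byte 2: 0x90 = 10010000 (10xxxxxx ✓), payload 010000.
Byte 3: 0x80 = 10000000 (10xxxxxx ✓), payload 000000.
Byte 4: 0x86 = 10000110 (10xxxxxx ✓), payload 000110.
Concatenate: 000010000000000000110 = 0x10006 (21 bits → U+10006).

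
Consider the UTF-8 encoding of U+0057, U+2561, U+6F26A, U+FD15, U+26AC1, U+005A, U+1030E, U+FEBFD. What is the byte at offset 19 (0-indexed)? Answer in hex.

0x8E

U+0057 → 1-byte form 57 at offsets 0–0.
U+2561 → 3-byte form E2 95 A1 at offsets 1–3.
U+6F26A → 4-byte form F1 AF 89 AA at offsets 4–7.
U+FD15 → 3-byte form EF B4 95 at offsets 8–10.
U+26AC1 → 4-byte form F0 A6 AB 81 at offsets 11–14.
U+005A → 1-byte form 5A at offsets 15–15.
U+1030E → 4-byte form F0 90 8C 8E at offsets 16–19.
Offset 19 falls in char 7's range; it's byte 4 of F0 90 8C 8E = 0x8E.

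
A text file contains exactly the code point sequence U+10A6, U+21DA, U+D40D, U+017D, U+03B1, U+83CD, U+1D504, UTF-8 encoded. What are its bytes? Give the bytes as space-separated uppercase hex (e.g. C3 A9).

U+10A6: 3-byte form → E1 82 A6.
U+21DA: 3-byte form → E2 87 9A.
U+D40D: 3-byte form → ED 90 8D.
U+017D: 2-byte form → C5 BD.
U+03B1: 2-byte form → CE B1.
U+83CD: 3-byte form → E8 8F 8D.
U+1D504: 4-byte form → F0 9D 94 84.
Concatenated (20 bytes): E1 82 A6 E2 87 9A ED 90 8D C5 BD CE B1 E8 8F 8D F0 9D 94 84.

E1 82 A6 E2 87 9A ED 90 8D C5 BD CE B1 E8 8F 8D F0 9D 94 84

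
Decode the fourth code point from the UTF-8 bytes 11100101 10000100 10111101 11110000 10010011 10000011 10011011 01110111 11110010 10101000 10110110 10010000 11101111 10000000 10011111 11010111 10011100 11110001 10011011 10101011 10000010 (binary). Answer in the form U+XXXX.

U+A8D90

Offset 0: leading byte 0xE5 = 11100101 → 3-byte char #1 = E5 84 BD.
Offset 3: leading byte 0xF0 = 11110000 → 4-byte char #2 = F0 93 83 9B.
Offset 7: leading byte 0x77 = 01110111 → 1-byte char #3 = 77.
Offset 8: leading byte 0xF2 = 11110010 → 4-byte char #4 = F2 A8 B6 90.
Leading byte 0xF2 = 11110010 matches 11110xxx → 4-byte sequence.
Byte 1: 0xF2 = 11110010, payload 010 (3 bits).
Byte 2: 0xA8 = 10101000 (10xxxxxx ✓), payload 101000.
Byte 3: 0xB6 = 10110110 (10xxxxxx ✓), payload 110110.
Byte 4: 0x90 = 10010000 (10xxxxxx ✓), payload 010000.
Concatenate: 010101000110110010000 = 0xA8D90 (21 bits → U+A8D90).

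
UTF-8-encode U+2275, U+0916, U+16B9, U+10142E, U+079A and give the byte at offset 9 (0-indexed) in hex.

0xF4

U+2275 → 3-byte form E2 89 B5 at offsets 0–2.
U+0916 → 3-byte form E0 A4 96 at offsets 3–5.
U+16B9 → 3-byte form E1 9A B9 at offsets 6–8.
U+10142E → 4-byte form F4 81 90 AE at offsets 9–12.
Offset 9 falls in char 4's range; it's byte 1 of F4 81 90 AE = 0xF4.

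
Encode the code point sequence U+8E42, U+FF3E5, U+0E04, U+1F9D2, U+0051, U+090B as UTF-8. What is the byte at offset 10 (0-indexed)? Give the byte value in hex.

0xF0

U+8E42 → 3-byte form E8 B9 82 at offsets 0–2.
U+FF3E5 → 4-byte form F3 BF 8F A5 at offsets 3–6.
U+0E04 → 3-byte form E0 B8 84 at offsets 7–9.
U+1F9D2 → 4-byte form F0 9F A7 92 at offsets 10–13.
Offset 10 falls in char 4's range; it's byte 1 of F0 9F A7 92 = 0xF0.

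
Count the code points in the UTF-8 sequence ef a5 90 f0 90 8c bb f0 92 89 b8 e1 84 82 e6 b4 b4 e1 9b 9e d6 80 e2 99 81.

8

Byte at offset 0: 0xEF = 11101111 → 3-byte char (#1). Advance 3.
Byte at offset 3: 0xF0 = 11110000 → 4-byte char (#2). Advance 4.
Byte at offset 7: 0xF0 = 11110000 → 4-byte char (#3). Advance 4.
Byte at offset 11: 0xE1 = 11100001 → 3-byte char (#4). Advance 3.
Byte at offset 14: 0xE6 = 11100110 → 3-byte char (#5). Advance 3.
Byte at offset 17: 0xE1 = 11100001 → 3-byte char (#6). Advance 3.
Byte at offset 20: 0xD6 = 11010110 → 2-byte char (#7). Advance 2.
Byte at offset 22: 0xE2 = 11100010 → 3-byte char (#8). Advance 3.
Reached end at offset 25 after 8 code points.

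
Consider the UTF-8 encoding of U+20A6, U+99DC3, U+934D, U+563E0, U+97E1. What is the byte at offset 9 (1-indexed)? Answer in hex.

1-indexed offset 9 is 0-indexed offset 8.
U+20A6 → 3-byte form E2 82 A6 at offsets 0–2.
U+99DC3 → 4-byte form F2 99 B7 83 at offsets 3–6.
U+934D → 3-byte form E9 8D 8D at offsets 7–9.
Offset 8 falls in char 3's range; it's byte 2 of E9 8D 8D = 0x8D.

0x8D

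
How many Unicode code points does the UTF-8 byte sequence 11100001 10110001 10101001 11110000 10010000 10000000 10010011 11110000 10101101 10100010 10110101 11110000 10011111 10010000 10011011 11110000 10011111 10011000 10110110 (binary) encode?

5

Byte at offset 0: 0xE1 = 11100001 → 3-byte char (#1). Advance 3.
Byte at offset 3: 0xF0 = 11110000 → 4-byte char (#2). Advance 4.
Byte at offset 7: 0xF0 = 11110000 → 4-byte char (#3). Advance 4.
Byte at offset 11: 0xF0 = 11110000 → 4-byte char (#4). Advance 4.
Byte at offset 15: 0xF0 = 11110000 → 4-byte char (#5). Advance 4.
Reached end at offset 19 after 5 code points.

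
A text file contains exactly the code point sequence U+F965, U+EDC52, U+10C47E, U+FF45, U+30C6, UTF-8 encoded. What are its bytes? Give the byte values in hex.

U+F965: 3-byte form → EF A5 A5.
U+EDC52: 4-byte form → F3 AD B1 92.
U+10C47E: 4-byte form → F4 8C 91 BE.
U+FF45: 3-byte form → EF BD 85.
U+30C6: 3-byte form → E3 83 86.
Concatenated (17 bytes): EF A5 A5 F3 AD B1 92 F4 8C 91 BE EF BD 85 E3 83 86.

EF A5 A5 F3 AD B1 92 F4 8C 91 BE EF BD 85 E3 83 86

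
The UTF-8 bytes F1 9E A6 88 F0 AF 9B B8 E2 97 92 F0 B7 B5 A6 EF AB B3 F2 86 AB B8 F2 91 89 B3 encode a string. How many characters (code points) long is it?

7

Byte at offset 0: 0xF1 = 11110001 → 4-byte char (#1). Advance 4.
Byte at offset 4: 0xF0 = 11110000 → 4-byte char (#2). Advance 4.
Byte at offset 8: 0xE2 = 11100010 → 3-byte char (#3). Advance 3.
Byte at offset 11: 0xF0 = 11110000 → 4-byte char (#4). Advance 4.
Byte at offset 15: 0xEF = 11101111 → 3-byte char (#5). Advance 3.
Byte at offset 18: 0xF2 = 11110010 → 4-byte char (#6). Advance 4.
Byte at offset 22: 0xF2 = 11110010 → 4-byte char (#7). Advance 4.
Reached end at offset 26 after 7 code points.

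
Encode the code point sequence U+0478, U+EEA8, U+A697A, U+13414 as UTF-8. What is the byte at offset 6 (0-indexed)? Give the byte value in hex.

U+0478 → 2-byte form D1 B8 at offsets 0–1.
U+EEA8 → 3-byte form EE BA A8 at offsets 2–4.
U+A697A → 4-byte form F2 A6 A5 BA at offsets 5–8.
Offset 6 falls in char 3's range; it's byte 2 of F2 A6 A5 BA = 0xA6.

0xA6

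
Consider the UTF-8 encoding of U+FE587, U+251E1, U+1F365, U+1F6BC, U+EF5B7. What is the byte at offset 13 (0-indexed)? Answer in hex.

U+FE587 → 4-byte form F3 BE 96 87 at offsets 0–3.
U+251E1 → 4-byte form F0 A5 87 A1 at offsets 4–7.
U+1F365 → 4-byte form F0 9F 8D A5 at offsets 8–11.
U+1F6BC → 4-byte form F0 9F 9A BC at offsets 12–15.
Offset 13 falls in char 4's range; it's byte 2 of F0 9F 9A BC = 0x9F.

0x9F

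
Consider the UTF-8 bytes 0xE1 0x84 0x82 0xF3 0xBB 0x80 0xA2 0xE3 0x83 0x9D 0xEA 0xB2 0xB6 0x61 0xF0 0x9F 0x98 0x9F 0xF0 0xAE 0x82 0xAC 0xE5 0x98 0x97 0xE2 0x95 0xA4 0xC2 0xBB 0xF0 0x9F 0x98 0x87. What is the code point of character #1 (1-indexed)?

U+1102

Offset 0: leading byte 0xE1 = 11100001 → 3-byte char #1 = E1 84 82.
Leading byte 0xE1 = 11100001 matches 1110xxxx → 3-byte sequence.
Byte 1: 0xE1 = 11100001, payload 0001 (4 bits).
Byte 2: 0x84 = 10000100 (10xxxxxx ✓), payload 000100.
Byte 3: 0x82 = 10000010 (10xxxxxx ✓), payload 000010.
Concatenate: 0001000100000010 = 0x1102 (16 bits → U+1102).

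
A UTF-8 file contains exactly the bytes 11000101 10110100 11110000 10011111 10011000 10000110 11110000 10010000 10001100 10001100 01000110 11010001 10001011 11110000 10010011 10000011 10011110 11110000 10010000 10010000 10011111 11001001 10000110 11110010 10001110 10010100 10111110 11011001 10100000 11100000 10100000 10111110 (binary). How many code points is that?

11

Byte at offset 0: 0xC5 = 11000101 → 2-byte char (#1). Advance 2.
Byte at offset 2: 0xF0 = 11110000 → 4-byte char (#2). Advance 4.
Byte at offset 6: 0xF0 = 11110000 → 4-byte char (#3). Advance 4.
Byte at offset 10: 0x46 = 01000110 → 1-byte char (#4). Advance 1.
Byte at offset 11: 0xD1 = 11010001 → 2-byte char (#5). Advance 2.
Byte at offset 13: 0xF0 = 11110000 → 4-byte char (#6). Advance 4.
Byte at offset 17: 0xF0 = 11110000 → 4-byte char (#7). Advance 4.
Byte at offset 21: 0xC9 = 11001001 → 2-byte char (#8). Advance 2.
Byte at offset 23: 0xF2 = 11110010 → 4-byte char (#9). Advance 4.
Byte at offset 27: 0xD9 = 11011001 → 2-byte char (#10). Advance 2.
Byte at offset 29: 0xE0 = 11100000 → 3-byte char (#11). Advance 3.
Reached end at offset 32 after 11 code points.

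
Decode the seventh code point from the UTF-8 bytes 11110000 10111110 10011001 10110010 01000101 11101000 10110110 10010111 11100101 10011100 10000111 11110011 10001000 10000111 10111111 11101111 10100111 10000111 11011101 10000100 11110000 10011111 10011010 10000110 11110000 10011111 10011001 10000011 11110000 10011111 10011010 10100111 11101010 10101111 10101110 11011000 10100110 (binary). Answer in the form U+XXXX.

Offset 0: leading byte 0xF0 = 11110000 → 4-byte char #1 = F0 BE 99 B2.
Offset 4: leading byte 0x45 = 01000101 → 1-byte char #2 = 45.
Offset 5: leading byte 0xE8 = 11101000 → 3-byte char #3 = E8 B6 97.
Offset 8: leading byte 0xE5 = 11100101 → 3-byte char #4 = E5 9C 87.
Offset 11: leading byte 0xF3 = 11110011 → 4-byte char #5 = F3 88 87 BF.
Offset 15: leading byte 0xEF = 11101111 → 3-byte char #6 = EF A7 87.
Offset 18: leading byte 0xDD = 11011101 → 2-byte char #7 = DD 84.
Leading byte 0xDD = 11011101 matches 110xxxxx → 2-byte sequence.
Byte 1: 0xDD = 11011101, payload 11101 (5 bits).
Byte 2: 0x84 = 10000100 (10xxxxxx ✓), payload 000100.
Concatenate: 11101000100 = 0x744 (11 bits → U+0744).

U+0744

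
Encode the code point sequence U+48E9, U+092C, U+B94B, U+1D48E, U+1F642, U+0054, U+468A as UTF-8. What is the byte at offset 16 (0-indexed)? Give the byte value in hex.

U+48E9 → 3-byte form E4 A3 A9 at offsets 0–2.
U+092C → 3-byte form E0 A4 AC at offsets 3–5.
U+B94B → 3-byte form EB A5 8B at offsets 6–8.
U+1D48E → 4-byte form F0 9D 92 8E at offsets 9–12.
U+1F642 → 4-byte form F0 9F 99 82 at offsets 13–16.
Offset 16 falls in char 5's range; it's byte 4 of F0 9F 99 82 = 0x82.

0x82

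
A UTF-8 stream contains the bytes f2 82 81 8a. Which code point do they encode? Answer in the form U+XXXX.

Leading byte 0xF2 = 11110010 matches 11110xxx → 4-byte sequence.
Byte 1: 0xF2 = 11110010, payload 010 (3 bits).
Byte 2: 0x82 = 10000010 (10xxxxxx ✓), payload 000010.
Byte 3: 0x81 = 10000001 (10xxxxxx ✓), payload 000001.
Byte 4: 0x8A = 10001010 (10xxxxxx ✓), payload 001010.
Concatenate: 010000010000001001010 = 0x8204A (21 bits → U+8204A).

U+8204A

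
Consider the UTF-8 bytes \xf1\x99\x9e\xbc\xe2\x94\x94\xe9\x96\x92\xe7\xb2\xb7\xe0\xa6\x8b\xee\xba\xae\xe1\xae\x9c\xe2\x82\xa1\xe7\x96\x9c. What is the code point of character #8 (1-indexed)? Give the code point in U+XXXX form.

Offset 0: leading byte 0xF1 = 11110001 → 4-byte char #1 = F1 99 9E BC.
Offset 4: leading byte 0xE2 = 11100010 → 3-byte char #2 = E2 94 94.
Offset 7: leading byte 0xE9 = 11101001 → 3-byte char #3 = E9 96 92.
Offset 10: leading byte 0xE7 = 11100111 → 3-byte char #4 = E7 B2 B7.
Offset 13: leading byte 0xE0 = 11100000 → 3-byte char #5 = E0 A6 8B.
Offset 16: leading byte 0xEE = 11101110 → 3-byte char #6 = EE BA AE.
Offset 19: leading byte 0xE1 = 11100001 → 3-byte char #7 = E1 AE 9C.
Offset 22: leading byte 0xE2 = 11100010 → 3-byte char #8 = E2 82 A1.
Leading byte 0xE2 = 11100010 matches 1110xxxx → 3-byte sequence.
Byte 1: 0xE2 = 11100010, payload 0010 (4 bits).
Byte 2: 0x82 = 10000010 (10xxxxxx ✓), payload 000010.
Byte 3: 0xA1 = 10100001 (10xxxxxx ✓), payload 100001.
Concatenate: 0010000010100001 = 0x20A1 (16 bits → U+20A1).

U+20A1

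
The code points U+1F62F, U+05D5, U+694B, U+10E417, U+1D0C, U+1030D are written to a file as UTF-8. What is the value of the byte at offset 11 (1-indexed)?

1-indexed offset 11 is 0-indexed offset 10.
U+1F62F → 4-byte form F0 9F 98 AF at offsets 0–3.
U+05D5 → 2-byte form D7 95 at offsets 4–5.
U+694B → 3-byte form E6 A5 8B at offsets 6–8.
U+10E417 → 4-byte form F4 8E 90 97 at offsets 9–12.
Offset 10 falls in char 4's range; it's byte 2 of F4 8E 90 97 = 0x8E.

0x8E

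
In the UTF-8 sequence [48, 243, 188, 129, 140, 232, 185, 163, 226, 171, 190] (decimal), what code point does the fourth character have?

U+2AFE

Offset 0: leading byte 0x30 = 00110000 → 1-byte char #1 = 30.
Offset 1: leading byte 0xF3 = 11110011 → 4-byte char #2 = F3 BC 81 8C.
Offset 5: leading byte 0xE8 = 11101000 → 3-byte char #3 = E8 B9 A3.
Offset 8: leading byte 0xE2 = 11100010 → 3-byte char #4 = E2 AB BE.
Leading byte 0xE2 = 11100010 matches 1110xxxx → 3-byte sequence.
Byte 1: 0xE2 = 11100010, payload 0010 (4 bits).
Byte 2: 0xAB = 10101011 (10xxxxxx ✓), payload 101011.
Byte 3: 0xBE = 10111110 (10xxxxxx ✓), payload 111110.
Concatenate: 0010101011111110 = 0x2AFE (16 bits → U+2AFE).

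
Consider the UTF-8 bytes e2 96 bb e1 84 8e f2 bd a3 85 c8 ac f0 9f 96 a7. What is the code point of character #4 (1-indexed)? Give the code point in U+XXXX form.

Offset 0: leading byte 0xE2 = 11100010 → 3-byte char #1 = E2 96 BB.
Offset 3: leading byte 0xE1 = 11100001 → 3-byte char #2 = E1 84 8E.
Offset 6: leading byte 0xF2 = 11110010 → 4-byte char #3 = F2 BD A3 85.
Offset 10: leading byte 0xC8 = 11001000 → 2-byte char #4 = C8 AC.
Leading byte 0xC8 = 11001000 matches 110xxxxx → 2-byte sequence.
Byte 1: 0xC8 = 11001000, payload 01000 (5 bits).
Byte 2: 0xAC = 10101100 (10xxxxxx ✓), payload 101100.
Concatenate: 01000101100 = 0x22C (11 bits → U+022C).

U+022C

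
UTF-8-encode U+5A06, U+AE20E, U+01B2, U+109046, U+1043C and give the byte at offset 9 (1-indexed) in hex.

1-indexed offset 9 is 0-indexed offset 8.
U+5A06 → 3-byte form E5 A8 86 at offsets 0–2.
U+AE20E → 4-byte form F2 AE 88 8E at offsets 3–6.
U+01B2 → 2-byte form C6 B2 at offsets 7–8.
Offset 8 falls in char 3's range; it's byte 2 of C6 B2 = 0xB2.

0xB2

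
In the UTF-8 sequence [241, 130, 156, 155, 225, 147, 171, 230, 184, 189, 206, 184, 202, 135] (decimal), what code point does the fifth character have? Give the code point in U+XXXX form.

U+0287

Offset 0: leading byte 0xF1 = 11110001 → 4-byte char #1 = F1 82 9C 9B.
Offset 4: leading byte 0xE1 = 11100001 → 3-byte char #2 = E1 93 AB.
Offset 7: leading byte 0xE6 = 11100110 → 3-byte char #3 = E6 B8 BD.
Offset 10: leading byte 0xCE = 11001110 → 2-byte char #4 = CE B8.
Offset 12: leading byte 0xCA = 11001010 → 2-byte char #5 = CA 87.
Leading byte 0xCA = 11001010 matches 110xxxxx → 2-byte sequence.
Byte 1: 0xCA = 11001010, payload 01010 (5 bits).
Byte 2: 0x87 = 10000111 (10xxxxxx ✓), payload 000111.
Concatenate: 01010000111 = 0x287 (11 bits → U+0287).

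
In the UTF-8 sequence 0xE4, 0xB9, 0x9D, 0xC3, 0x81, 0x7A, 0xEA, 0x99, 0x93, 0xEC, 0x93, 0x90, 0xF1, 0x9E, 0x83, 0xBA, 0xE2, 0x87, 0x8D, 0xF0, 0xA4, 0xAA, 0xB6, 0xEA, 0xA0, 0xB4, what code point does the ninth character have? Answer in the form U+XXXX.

Offset 0: leading byte 0xE4 = 11100100 → 3-byte char #1 = E4 B9 9D.
Offset 3: leading byte 0xC3 = 11000011 → 2-byte char #2 = C3 81.
Offset 5: leading byte 0x7A = 01111010 → 1-byte char #3 = 7A.
Offset 6: leading byte 0xEA = 11101010 → 3-byte char #4 = EA 99 93.
Offset 9: leading byte 0xEC = 11101100 → 3-byte char #5 = EC 93 90.
Offset 12: leading byte 0xF1 = 11110001 → 4-byte char #6 = F1 9E 83 BA.
Offset 16: leading byte 0xE2 = 11100010 → 3-byte char #7 = E2 87 8D.
Offset 19: leading byte 0xF0 = 11110000 → 4-byte char #8 = F0 A4 AA B6.
Offset 23: leading byte 0xEA = 11101010 → 3-byte char #9 = EA A0 B4.
Leading byte 0xEA = 11101010 matches 1110xxxx → 3-byte sequence.
Byte 1: 0xEA = 11101010, payload 1010 (4 bits).
Byte 2: 0xA0 = 10100000 (10xxxxxx ✓), payload 100000.
Byte 3: 0xB4 = 10110100 (10xxxxxx ✓), payload 110100.
Concatenate: 1010100000110100 = 0xA834 (16 bits → U+A834).

U+A834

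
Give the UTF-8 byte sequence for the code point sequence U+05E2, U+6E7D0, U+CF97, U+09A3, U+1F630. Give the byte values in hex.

U+05E2: 2-byte form → D7 A2.
U+6E7D0: 4-byte form → F1 AE 9F 90.
U+CF97: 3-byte form → EC BE 97.
U+09A3: 3-byte form → E0 A6 A3.
U+1F630: 4-byte form → F0 9F 98 B0.
Concatenated (16 bytes): D7 A2 F1 AE 9F 90 EC BE 97 E0 A6 A3 F0 9F 98 B0.

D7 A2 F1 AE 9F 90 EC BE 97 E0 A6 A3 F0 9F 98 B0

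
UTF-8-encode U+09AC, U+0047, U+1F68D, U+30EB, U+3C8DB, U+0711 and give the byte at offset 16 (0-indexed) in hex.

U+09AC → 3-byte form E0 A6 AC at offsets 0–2.
U+0047 → 1-byte form 47 at offsets 3–3.
U+1F68D → 4-byte form F0 9F 9A 8D at offsets 4–7.
U+30EB → 3-byte form E3 83 AB at offsets 8–10.
U+3C8DB → 4-byte form F0 BC A3 9B at offsets 11–14.
U+0711 → 2-byte form DC 91 at offsets 15–16.
Offset 16 falls in char 6's range; it's byte 2 of DC 91 = 0x91.

0x91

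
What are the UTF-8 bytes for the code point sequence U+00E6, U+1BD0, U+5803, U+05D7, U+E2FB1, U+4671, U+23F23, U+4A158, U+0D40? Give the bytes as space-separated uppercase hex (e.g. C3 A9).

U+00E6: 2-byte form → C3 A6.
U+1BD0: 3-byte form → E1 AF 90.
U+5803: 3-byte form → E5 A0 83.
U+05D7: 2-byte form → D7 97.
U+E2FB1: 4-byte form → F3 A2 BE B1.
U+4671: 3-byte form → E4 99 B1.
U+23F23: 4-byte form → F0 A3 BC A3.
U+4A158: 4-byte form → F1 8A 85 98.
U+0D40: 3-byte form → E0 B5 80.
Concatenated (28 bytes): C3 A6 E1 AF 90 E5 A0 83 D7 97 F3 A2 BE B1 E4 99 B1 F0 A3 BC A3 F1 8A 85 98 E0 B5 80.

C3 A6 E1 AF 90 E5 A0 83 D7 97 F3 A2 BE B1 E4 99 B1 F0 A3 BC A3 F1 8A 85 98 E0 B5 80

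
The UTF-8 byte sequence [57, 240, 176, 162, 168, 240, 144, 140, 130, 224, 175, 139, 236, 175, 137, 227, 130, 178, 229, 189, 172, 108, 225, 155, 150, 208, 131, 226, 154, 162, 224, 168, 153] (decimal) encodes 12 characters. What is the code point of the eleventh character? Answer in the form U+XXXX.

U+26A2

Offset 0: leading byte 0x39 = 00111001 → 1-byte char #1 = 39.
Offset 1: leading byte 0xF0 = 11110000 → 4-byte char #2 = F0 B0 A2 A8.
Offset 5: leading byte 0xF0 = 11110000 → 4-byte char #3 = F0 90 8C 82.
Offset 9: leading byte 0xE0 = 11100000 → 3-byte char #4 = E0 AF 8B.
Offset 12: leading byte 0xEC = 11101100 → 3-byte char #5 = EC AF 89.
Offset 15: leading byte 0xE3 = 11100011 → 3-byte char #6 = E3 82 B2.
Offset 18: leading byte 0xE5 = 11100101 → 3-byte char #7 = E5 BD AC.
Offset 21: leading byte 0x6C = 01101100 → 1-byte char #8 = 6C.
Offset 22: leading byte 0xE1 = 11100001 → 3-byte char #9 = E1 9B 96.
Offset 25: leading byte 0xD0 = 11010000 → 2-byte char #10 = D0 83.
Offset 27: leading byte 0xE2 = 11100010 → 3-byte char #11 = E2 9A A2.
Leading byte 0xE2 = 11100010 matches 1110xxxx → 3-byte sequence.
Byte 1: 0xE2 = 11100010, payload 0010 (4 bits).
Byte 2: 0x9A = 10011010 (10xxxxxx ✓), payload 011010.
Byte 3: 0xA2 = 10100010 (10xxxxxx ✓), payload 100010.
Concatenate: 0010011010100010 = 0x26A2 (16 bits → U+26A2).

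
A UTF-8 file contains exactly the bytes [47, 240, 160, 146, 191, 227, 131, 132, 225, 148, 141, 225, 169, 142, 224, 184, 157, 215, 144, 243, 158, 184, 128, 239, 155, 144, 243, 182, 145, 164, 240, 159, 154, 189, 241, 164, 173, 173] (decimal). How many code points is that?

Byte at offset 0: 0x2F = 00101111 → 1-byte char (#1). Advance 1.
Byte at offset 1: 0xF0 = 11110000 → 4-byte char (#2). Advance 4.
Byte at offset 5: 0xE3 = 11100011 → 3-byte char (#3). Advance 3.
Byte at offset 8: 0xE1 = 11100001 → 3-byte char (#4). Advance 3.
Byte at offset 11: 0xE1 = 11100001 → 3-byte char (#5). Advance 3.
Byte at offset 14: 0xE0 = 11100000 → 3-byte char (#6). Advance 3.
Byte at offset 17: 0xD7 = 11010111 → 2-byte char (#7). Advance 2.
Byte at offset 19: 0xF3 = 11110011 → 4-byte char (#8). Advance 4.
Byte at offset 23: 0xEF = 11101111 → 3-byte char (#9). Advance 3.
Byte at offset 26: 0xF3 = 11110011 → 4-byte char (#10). Advance 4.
Byte at offset 30: 0xF0 = 11110000 → 4-byte char (#11). Advance 4.
Byte at offset 34: 0xF1 = 11110001 → 4-byte char (#12). Advance 4.
Reached end at offset 38 after 12 code points.

12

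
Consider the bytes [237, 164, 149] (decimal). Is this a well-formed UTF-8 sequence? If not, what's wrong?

invalid (encodes a surrogate (U+D800–U+DFFF))

Structurally a 3-byte sequence; payload = 0xD915.
But 0xD915 is in U+D800–U+DFFF, the surrogate range. Surrogates are not Unicode scalar values and are forbidden in UTF-8.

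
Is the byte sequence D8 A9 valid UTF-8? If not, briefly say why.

Leading byte 0xD8 = 11011000 → 2-byte form.
Continuation bytes 0xA9=10101001 all match 10xxxxxx.
Decoded value 0x629 is ≥ 0x80 (shortest form) and not a surrogate.

valid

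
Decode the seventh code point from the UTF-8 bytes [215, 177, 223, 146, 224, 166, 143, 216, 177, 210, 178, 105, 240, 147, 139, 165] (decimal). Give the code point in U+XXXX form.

U+132E5

Offset 0: leading byte 0xD7 = 11010111 → 2-byte char #1 = D7 B1.
Offset 2: leading byte 0xDF = 11011111 → 2-byte char #2 = DF 92.
Offset 4: leading byte 0xE0 = 11100000 → 3-byte char #3 = E0 A6 8F.
Offset 7: leading byte 0xD8 = 11011000 → 2-byte char #4 = D8 B1.
Offset 9: leading byte 0xD2 = 11010010 → 2-byte char #5 = D2 B2.
Offset 11: leading byte 0x69 = 01101001 → 1-byte char #6 = 69.
Offset 12: leading byte 0xF0 = 11110000 → 4-byte char #7 = F0 93 8B A5.
Leading byte 0xF0 = 11110000 matches 11110xxx → 4-byte sequence.
Byte 1: 0xF0 = 11110000, payload 000 (3 bits).
Byte 2: 0x93 = 10010011 (10xxxxxx ✓), payload 010011.
Byte 3: 0x8B = 10001011 (10xxxxxx ✓), payload 001011.
Byte 4: 0xA5 = 10100101 (10xxxxxx ✓), payload 100101.
Concatenate: 000010011001011100101 = 0x132E5 (21 bits → U+132E5).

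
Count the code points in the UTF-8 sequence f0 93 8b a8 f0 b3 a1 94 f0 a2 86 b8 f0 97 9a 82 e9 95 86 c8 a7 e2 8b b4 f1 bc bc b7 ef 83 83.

9

Byte at offset 0: 0xF0 = 11110000 → 4-byte char (#1). Advance 4.
Byte at offset 4: 0xF0 = 11110000 → 4-byte char (#2). Advance 4.
Byte at offset 8: 0xF0 = 11110000 → 4-byte char (#3). Advance 4.
Byte at offset 12: 0xF0 = 11110000 → 4-byte char (#4). Advance 4.
Byte at offset 16: 0xE9 = 11101001 → 3-byte char (#5). Advance 3.
Byte at offset 19: 0xC8 = 11001000 → 2-byte char (#6). Advance 2.
Byte at offset 21: 0xE2 = 11100010 → 3-byte char (#7). Advance 3.
Byte at offset 24: 0xF1 = 11110001 → 4-byte char (#8). Advance 4.
Byte at offset 28: 0xEF = 11101111 → 3-byte char (#9). Advance 3.
Reached end at offset 31 after 9 code points.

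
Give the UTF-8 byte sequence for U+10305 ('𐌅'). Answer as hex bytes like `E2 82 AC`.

U+10305 = 0x10305 = 66309 decimal. In range U+10000–U+10FFFF → 4-byte form: 11110xxx 10xxxxxx 10xxxxxx 10xxxxxx.
Binary (21 bits): 000010000001100000101.
Split 3+6+6+6: 000 | 010000 | 001100 | 000101.
Byte 1: 11110000 = 0xF0.
Byte 2: 10010000 = 0x90.
Byte 3: 10001100 = 0x8C.
Byte 4: 10000101 = 0x85.

F0 90 8C 85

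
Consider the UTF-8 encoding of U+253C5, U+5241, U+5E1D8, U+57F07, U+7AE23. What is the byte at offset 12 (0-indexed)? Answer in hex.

0x97

U+253C5 → 4-byte form F0 A5 8F 85 at offsets 0–3.
U+5241 → 3-byte form E5 89 81 at offsets 4–6.
U+5E1D8 → 4-byte form F1 9E 87 98 at offsets 7–10.
U+57F07 → 4-byte form F1 97 BC 87 at offsets 11–14.
Offset 12 falls in char 4's range; it's byte 2 of F1 97 BC 87 = 0x97.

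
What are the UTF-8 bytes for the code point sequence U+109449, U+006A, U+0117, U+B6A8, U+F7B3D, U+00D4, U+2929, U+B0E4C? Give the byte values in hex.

F4 89 91 89 6A C4 97 EB 9A A8 F3 B7 AC BD C3 94 E2 A4 A9 F2 B0 B9 8C

U+109449: 4-byte form → F4 89 91 89.
U+006A: 1-byte form → 6A.
U+0117: 2-byte form → C4 97.
U+B6A8: 3-byte form → EB 9A A8.
U+F7B3D: 4-byte form → F3 B7 AC BD.
U+00D4: 2-byte form → C3 94.
U+2929: 3-byte form → E2 A4 A9.
U+B0E4C: 4-byte form → F2 B0 B9 8C.
Concatenated (23 bytes): F4 89 91 89 6A C4 97 EB 9A A8 F3 B7 AC BD C3 94 E2 A4 A9 F2 B0 B9 8C.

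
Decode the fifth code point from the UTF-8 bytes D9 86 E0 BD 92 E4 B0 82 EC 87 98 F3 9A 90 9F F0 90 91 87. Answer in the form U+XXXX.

Offset 0: leading byte 0xD9 = 11011001 → 2-byte char #1 = D9 86.
Offset 2: leading byte 0xE0 = 11100000 → 3-byte char #2 = E0 BD 92.
Offset 5: leading byte 0xE4 = 11100100 → 3-byte char #3 = E4 B0 82.
Offset 8: leading byte 0xEC = 11101100 → 3-byte char #4 = EC 87 98.
Offset 11: leading byte 0xF3 = 11110011 → 4-byte char #5 = F3 9A 90 9F.
Leading byte 0xF3 = 11110011 matches 11110xxx → 4-byte sequence.
Byte 1: 0xF3 = 11110011, payload 011 (3 bits).
Byte 2: 0x9A = 10011010 (10xxxxxx ✓), payload 011010.
Byte 3: 0x90 = 10010000 (10xxxxxx ✓), payload 010000.
Byte 4: 0x9F = 10011111 (10xxxxxx ✓), payload 011111.
Concatenate: 011011010010000011111 = 0xDA41F (21 bits → U+DA41F).

U+DA41F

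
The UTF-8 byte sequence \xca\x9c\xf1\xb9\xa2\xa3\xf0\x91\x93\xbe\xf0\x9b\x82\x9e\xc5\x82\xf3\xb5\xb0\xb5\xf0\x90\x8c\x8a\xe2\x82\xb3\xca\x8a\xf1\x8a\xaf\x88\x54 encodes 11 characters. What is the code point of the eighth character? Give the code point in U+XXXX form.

U+20B3

Offset 0: leading byte 0xCA = 11001010 → 2-byte char #1 = CA 9C.
Offset 2: leading byte 0xF1 = 11110001 → 4-byte char #2 = F1 B9 A2 A3.
Offset 6: leading byte 0xF0 = 11110000 → 4-byte char #3 = F0 91 93 BE.
Offset 10: leading byte 0xF0 = 11110000 → 4-byte char #4 = F0 9B 82 9E.
Offset 14: leading byte 0xC5 = 11000101 → 2-byte char #5 = C5 82.
Offset 16: leading byte 0xF3 = 11110011 → 4-byte char #6 = F3 B5 B0 B5.
Offset 20: leading byte 0xF0 = 11110000 → 4-byte char #7 = F0 90 8C 8A.
Offset 24: leading byte 0xE2 = 11100010 → 3-byte char #8 = E2 82 B3.
Leading byte 0xE2 = 11100010 matches 1110xxxx → 3-byte sequence.
Byte 1: 0xE2 = 11100010, payload 0010 (4 bits).
Byte 2: 0x82 = 10000010 (10xxxxxx ✓), payload 000010.
Byte 3: 0xB3 = 10110011 (10xxxxxx ✓), payload 110011.
Concatenate: 0010000010110011 = 0x20B3 (16 bits → U+20B3).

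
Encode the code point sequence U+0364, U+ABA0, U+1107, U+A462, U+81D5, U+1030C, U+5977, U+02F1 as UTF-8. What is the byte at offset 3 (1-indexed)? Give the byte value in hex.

0xEA

1-indexed offset 3 is 0-indexed offset 2.
U+0364 → 2-byte form CD A4 at offsets 0–1.
U+ABA0 → 3-byte form EA AE A0 at offsets 2–4.
Offset 2 falls in char 2's range; it's byte 1 of EA AE A0 = 0xEA.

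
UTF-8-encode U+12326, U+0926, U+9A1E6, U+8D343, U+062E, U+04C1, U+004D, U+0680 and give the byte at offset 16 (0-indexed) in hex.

U+12326 → 4-byte form F0 92 8C A6 at offsets 0–3.
U+0926 → 3-byte form E0 A4 A6 at offsets 4–6.
U+9A1E6 → 4-byte form F2 9A 87 A6 at offsets 7–10.
U+8D343 → 4-byte form F2 8D 8D 83 at offsets 11–14.
U+062E → 2-byte form D8 AE at offsets 15–16.
Offset 16 falls in char 5's range; it's byte 2 of D8 AE = 0xAE.

0xAE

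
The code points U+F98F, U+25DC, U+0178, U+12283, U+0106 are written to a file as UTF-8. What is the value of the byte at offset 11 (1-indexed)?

1-indexed offset 11 is 0-indexed offset 10.
U+F98F → 3-byte form EF A6 8F at offsets 0–2.
U+25DC → 3-byte form E2 97 9C at offsets 3–5.
U+0178 → 2-byte form C5 B8 at offsets 6–7.
U+12283 → 4-byte form F0 92 8A 83 at offsets 8–11.
Offset 10 falls in char 4's range; it's byte 3 of F0 92 8A 83 = 0x8A.

0x8A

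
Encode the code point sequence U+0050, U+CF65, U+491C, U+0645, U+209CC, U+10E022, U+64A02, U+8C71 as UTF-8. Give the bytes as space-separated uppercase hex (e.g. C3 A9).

50 EC BD A5 E4 A4 9C D9 85 F0 A0 A7 8C F4 8E 80 A2 F1 A4 A8 82 E8 B1 B1

U+0050: 1-byte form → 50.
U+CF65: 3-byte form → EC BD A5.
U+491C: 3-byte form → E4 A4 9C.
U+0645: 2-byte form → D9 85.
U+209CC: 4-byte form → F0 A0 A7 8C.
U+10E022: 4-byte form → F4 8E 80 A2.
U+64A02: 4-byte form → F1 A4 A8 82.
U+8C71: 3-byte form → E8 B1 B1.
Concatenated (24 bytes): 50 EC BD A5 E4 A4 9C D9 85 F0 A0 A7 8C F4 8E 80 A2 F1 A4 A8 82 E8 B1 B1.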